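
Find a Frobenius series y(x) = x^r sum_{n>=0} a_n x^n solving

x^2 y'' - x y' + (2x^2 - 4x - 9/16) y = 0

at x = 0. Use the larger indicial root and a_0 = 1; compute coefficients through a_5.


Write in Frobenius form y'' + (p(x)/x) y' + (q(x)/x^2) y = 0:
  p(x) = -1,  q(x) = 2x^2 - 4x - 9/16.
Indicial equation: r(r-1) + (-1) r + (-9/16) = 0 -> roots r_1 = 9/4, r_2 = -1/4.
Take r = r_1 = 9/4. Let y(x) = x^r sum_{n>=0} a_n x^n with a_0 = 1.
Substitute y = x^r sum a_n x^n and match x^{r+n}. The recurrence is
  D(n) a_n - 4 a_{n-1} + 2 a_{n-2} = 0,  where D(n) = (r+n)(r+n-1) + (-1)(r+n) + (-9/16).
  a_n = [4 a_{n-1} - 2 a_{n-2}] / D(n).
Since the indicial polynomial factors as (r - r_1)(r - r_2), D(n) = (r_1 + n - r_1)(r_1 + n - r_2) = n(n + 5/2).
Evaluating step by step (a_0 = 1):
  n = 1: D(1) = 1(1 + 5/2) = 7/2; numerator = 4(1) = 4; a_1 = (4)/(7/2) = 8/7
  n = 2: D(2) = 2(2 + 5/2) = 9; numerator = 4(8/7) - 2(1) = 18/7; a_2 = (18/7)/(9) = 2/7
  n = 3: D(3) = 3(3 + 5/2) = 33/2; numerator = 4(2/7) - 2(8/7) = -8/7; a_3 = (-8/7)/(33/2) = -16/231
  n = 4: D(4) = 4(4 + 5/2) = 26; numerator = 4(-16/231) - 2(2/7) = -28/33; a_4 = (-28/33)/(26) = -14/429
  n = 5: D(5) = 5(5 + 5/2) = 75/2; numerator = 4(-14/429) - 2(-16/231) = 8/1001; a_5 = (8/1001)/(75/2) = 16/75075

r = 9/4; a_0 = 1; a_1 = 8/7; a_2 = 2/7; a_3 = -16/231; a_4 = -14/429; a_5 = 16/75075


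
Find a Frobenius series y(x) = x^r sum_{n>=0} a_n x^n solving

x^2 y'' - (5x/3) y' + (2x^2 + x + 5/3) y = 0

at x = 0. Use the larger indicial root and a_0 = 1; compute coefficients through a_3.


Write in Frobenius form y'' + (p(x)/x) y' + (q(x)/x^2) y = 0:
  p(x) = -5/3,  q(x) = 2x^2 + x + 5/3.
Indicial equation: r(r-1) + (-5/3) r + (5/3) = 0 -> roots r_1 = 5/3, r_2 = 1.
Take r = r_1 = 5/3. Let y(x) = x^r sum_{n>=0} a_n x^n with a_0 = 1.
Substitute y = x^r sum a_n x^n and match x^{r+n}. The recurrence is
  D(n) a_n + 1 a_{n-1} + 2 a_{n-2} = 0,  where D(n) = (r+n)(r+n-1) + (-5/3)(r+n) + (5/3).
  a_n = [-1 a_{n-1} - 2 a_{n-2}] / D(n).
Since the indicial polynomial factors as (r - r_1)(r - r_2), D(n) = (r_1 + n - r_1)(r_1 + n - r_2) = n(n + 2/3).
Evaluating step by step (a_0 = 1):
  n = 1: D(1) = 1(1 + 2/3) = 5/3; numerator = -1(1) = -1; a_1 = (-1)/(5/3) = -3/5
  n = 2: D(2) = 2(2 + 2/3) = 16/3; numerator = -1(-3/5) - 2(1) = -7/5; a_2 = (-7/5)/(16/3) = -21/80
  n = 3: D(3) = 3(3 + 2/3) = 11; numerator = -1(-21/80) - 2(-3/5) = 117/80; a_3 = (117/80)/(11) = 117/880

r = 5/3; a_0 = 1; a_1 = -3/5; a_2 = -21/80; a_3 = 117/880


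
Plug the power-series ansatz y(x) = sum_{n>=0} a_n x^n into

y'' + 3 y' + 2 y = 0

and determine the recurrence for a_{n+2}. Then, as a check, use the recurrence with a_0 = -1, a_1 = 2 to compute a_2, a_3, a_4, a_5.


Substitute y = sum_n a_n x^n.
y''(x) has coefficient (n+2)(n+1) a_{n+2} at x^n;
3 y'(x) has coefficient 3 (n+1) a_{n+1} at x^n;
2 y(x) has coefficient 2 a_n at x^n.
Matching x^n: (n+2)(n+1) a_{n+2} + 3 (n+1) a_{n+1} + 2 a_n = 0.
Thus a_{n+2} = [-3 (n+1) a_{n+1} - 2 a_n] / ((n+1)(n+2)).

Check with a_0 = -1, a_1 = 2 (apply the recurrence for n = 0, 1, 2, 3): a_0 = -1, a_1 = 2, a_2 = -2, a_3 = 4/3, a_4 = -2/3, a_5 = 4/15.

a_(n+2) = [-3 (n+1) a_(n+1) - 2 a_n] / ((n+1)(n+2)); check: a_0 = -1, a_1 = 2, a_2 = -2, a_3 = 4/3, a_4 = -2/3, a_5 = 4/15


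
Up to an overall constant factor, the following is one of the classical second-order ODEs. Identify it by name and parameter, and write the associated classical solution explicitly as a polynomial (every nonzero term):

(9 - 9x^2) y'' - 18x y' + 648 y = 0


All three coefficients share the factor 9; dividing through by 9 gives  (1 - x^2) y'' - 2x y' + 72 y = 0.
This matches the Legendre equation (1 - x^2) y'' - 2x y' + n(n+1) y = 0 (note the -2x y' term) with n(n+1) = 72, so n = 8; the polynomial solution is P_8(x).
With y = sum_k a_k x^k, matching x^k gives (k+2)(k+1) a_{k+2} = [k(k+1) - n(n+1)] a_k = (k - 8)(k + 9) a_k. The right side vanishes at k = 8, so the series with the parity of 8 terminates at degree 8.
Standard normalization (P_n(1) = 1): leading coefficient (2n)!/(2^n (n!)^2) = 20922789888000/(256*1625702400) = 6435/128, so a_8 = 6435/128. Work downward with a_k = (k+1)(k+2) a_{k+2} / ((k - 8)(k + 9)):
  a_6 = (7)(8)(6435/128) / ((6 - 8)(6 + 9)) = (45045/16)/(-30) = -3003/32
  a_4 = (5)(6)(-3003/32) / ((4 - 8)(4 + 9)) = (-45045/16)/(-52) = 3465/64
  a_2 = (3)(4)(3465/64) / ((2 - 8)(2 + 9)) = (10395/16)/(-66) = -315/32
  a_0 = (1)(2)(-315/32) / ((0 - 8)(0 + 9)) = (-315/16)/(-72) = 35/128
Hence P_8(x) = 6435 x^8/128 - 3003 x^6/32 + 3465 x^4/64 - 315 x^2/32 + 35/128.

P_8(x); series = 6435 x^8/128 - 3003 x^6/32 + 3465 x^4/64 - 315 x^2/32 + 35/128


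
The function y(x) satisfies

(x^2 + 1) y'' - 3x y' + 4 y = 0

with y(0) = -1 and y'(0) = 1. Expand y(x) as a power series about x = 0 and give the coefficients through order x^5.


Ansatz: y(x) = sum_{n>=0} a_n x^n, so y'(x) = sum_{n>=1} n a_n x^(n-1) and y''(x) = sum_{n>=2} n(n-1) a_n x^(n-2).
Substitute into P(x) y'' + Q(x) y' + R(x) y = 0 with P(x) = x^2 + 1, Q(x) = -3x, R(x) = 4, and match powers of x.
Initial conditions: a_0 = -1, a_1 = 1.
Setting the coefficient of each power of x to zero and solving order by order (substituting the coefficients already found):
  x^0: 2 a_2 + 4 a_0 = 0  ->  2 a_2 = -4 a_0 = 4  ->  a_2 = 2
  x^1: 6 a_3 + a_1 = 0  ->  6 a_3 = -a_1 = -1  ->  a_3 = -1/6
  x^2: 12 a_4 = 0  ->  a_4 = 0
  x^3: 20 a_5 + a_3 = 0  ->  20 a_5 = -a_3 = 1/6  ->  a_5 = 1/120
Truncated series: y(x) = -1 + x + 2 x^2 - (1/6) x^3 + (1/120) x^5 + O(x^6).

a_0 = -1; a_1 = 1; a_2 = 2; a_3 = -1/6; a_4 = 0; a_5 = 1/120


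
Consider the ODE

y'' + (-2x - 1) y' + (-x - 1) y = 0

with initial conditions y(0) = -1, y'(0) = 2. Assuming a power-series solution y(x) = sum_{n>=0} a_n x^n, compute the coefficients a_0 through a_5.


Ansatz: y(x) = sum_{n>=0} a_n x^n, so y'(x) = sum_{n>=1} n a_n x^(n-1) and y''(x) = sum_{n>=2} n(n-1) a_n x^(n-2).
Substitute into P(x) y'' + Q(x) y' + R(x) y = 0 with P(x) = 1, Q(x) = -2x - 1, R(x) = -x - 1, and match powers of x.
Initial conditions: a_0 = -1, a_1 = 2.
Setting the coefficient of each power of x to zero and solving order by order (substituting the coefficients already found):
  x^0: 2 a_2 - a_1 - a_0 = 0  ->  2 a_2 = a_1 + a_0 = 1  ->  a_2 = 1/2
  x^1: 6 a_3 - 2 a_2 - 3 a_1 - a_0 = 0  ->  6 a_3 = 2 a_2 + 3 a_1 + a_0 = 6  ->  a_3 = 1
  x^2: 12 a_4 - 3 a_3 - 5 a_2 - a_1 = 0  ->  12 a_4 = 3 a_3 + 5 a_2 + a_1 = 15/2  ->  a_4 = 5/8
  x^3: 20 a_5 - 4 a_4 - 7 a_3 - a_2 = 0  ->  20 a_5 = 4 a_4 + 7 a_3 + a_2 = 10  ->  a_5 = 1/2
Truncated series: y(x) = -1 + 2 x + (1/2) x^2 + x^3 + (5/8) x^4 + (1/2) x^5 + O(x^6).

a_0 = -1; a_1 = 2; a_2 = 1/2; a_3 = 1; a_4 = 5/8; a_5 = 1/2


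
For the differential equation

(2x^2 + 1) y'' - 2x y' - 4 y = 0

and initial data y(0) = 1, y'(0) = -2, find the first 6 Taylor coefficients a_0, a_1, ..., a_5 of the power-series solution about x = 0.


Ansatz: y(x) = sum_{n>=0} a_n x^n, so y'(x) = sum_{n>=1} n a_n x^(n-1) and y''(x) = sum_{n>=2} n(n-1) a_n x^(n-2).
Substitute into P(x) y'' + Q(x) y' + R(x) y = 0 with P(x) = 2x^2 + 1, Q(x) = -2x, R(x) = -4, and match powers of x.
Initial conditions: a_0 = 1, a_1 = -2.
Setting the coefficient of each power of x to zero and solving order by order (substituting the coefficients already found):
  x^0: 2 a_2 - 4 a_0 = 0  ->  2 a_2 = 4 a_0 = 4  ->  a_2 = 2
  x^1: 6 a_3 - 6 a_1 = 0  ->  6 a_3 = 6 a_1 = -12  ->  a_3 = -2
  x^2: 12 a_4 - 4 a_2 = 0  ->  12 a_4 = 4 a_2 = 8  ->  a_4 = 2/3
  x^3: 20 a_5 + 2 a_3 = 0  ->  20 a_5 = -2 a_3 = 4  ->  a_5 = 1/5
Truncated series: y(x) = 1 - 2 x + 2 x^2 - 2 x^3 + (2/3) x^4 + (1/5) x^5 + O(x^6).

a_0 = 1; a_1 = -2; a_2 = 2; a_3 = -2; a_4 = 2/3; a_5 = 1/5


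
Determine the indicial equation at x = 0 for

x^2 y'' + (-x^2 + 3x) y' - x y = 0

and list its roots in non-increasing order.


Divide by x^2 to reach normal form y'' + P_1(x) y' + P_2(x) y = 0 with P_1(x) = -1 + 3/x and P_2(x) = -1/x.
x = 0 is a singular point because the y'-coefficient -1 + 3/x has a pole at x = 0 and the y-coefficient -1/x has a pole at x = 0.
It is a regular singular point because x P_1(x) = p(x) = 3 - x and x^2 P_2(x) = q(x) = -x are polynomials, hence analytic at x = 0.
p(0) = 3,  q(0) = 0.
Indicial equation: r(r-1) + p(0) r + q(0) = 0, i.e. r^2 + (p(0) - 1) r + q(0) = 0, i.e. r^2 + 2 r = 0.
Discriminant: (2)^2 - 4(0) = 4, so r = (-2 ± 2)/2.
Solving: r_1 = 0, r_2 = -2.

indicial: r^2 + 2 r = 0; roots r_1 = 0, r_2 = -2


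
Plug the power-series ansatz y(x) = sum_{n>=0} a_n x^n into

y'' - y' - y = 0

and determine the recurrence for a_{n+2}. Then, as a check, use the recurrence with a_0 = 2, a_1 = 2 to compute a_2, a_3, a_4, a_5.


Substitute y = sum_n a_n x^n.
y''(x) has coefficient (n+2)(n+1) a_{n+2} at x^n;
-y'(x) has coefficient -(n+1) a_{n+1} at x^n;
-y(x) has coefficient -1 a_n at x^n.
Matching x^n: (n+2)(n+1) a_{n+2} - (n+1) a_{n+1} - 1 a_n = 0.
Thus a_{n+2} = [(n+1) a_{n+1} + 1 a_n] / ((n+1)(n+2)).

Check with a_0 = 2, a_1 = 2 (apply the recurrence for n = 0, 1, 2, 3): a_0 = 2, a_1 = 2, a_2 = 2, a_3 = 1, a_4 = 5/12, a_5 = 2/15.

a_(n+2) = [(n+1) a_(n+1) + 1 a_n] / ((n+1)(n+2)); check: a_0 = 2, a_1 = 2, a_2 = 2, a_3 = 1, a_4 = 5/12, a_5 = 2/15


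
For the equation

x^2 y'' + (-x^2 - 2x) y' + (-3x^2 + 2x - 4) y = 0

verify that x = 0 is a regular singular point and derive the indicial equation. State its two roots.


Divide by x^2 to reach normal form y'' + P_1(x) y' + P_2(x) y = 0 with P_1(x) = -1 - 2/x and P_2(x) = -3 + 2/x - 4/x^2.
x = 0 is a singular point because the y'-coefficient -1 - 2/x has a pole at x = 0 and the y-coefficient -3 + 2/x - 4/x^2 has a pole at x = 0.
It is a regular singular point because x P_1(x) = p(x) = -x - 2 and x^2 P_2(x) = q(x) = -3x^2 + 2x - 4 are polynomials, hence analytic at x = 0.
p(0) = -2,  q(0) = -4.
Indicial equation: r(r-1) + p(0) r + q(0) = 0, i.e. r^2 + (p(0) - 1) r + q(0) = 0, i.e. r^2 - 3 r - 4 = 0.
Discriminant: (-3)^2 - 4(-4) = 25, so r = (3 ± 5)/2.
Solving: r_1 = 4, r_2 = -1.

indicial: r^2 - 3 r - 4 = 0; roots r_1 = 4, r_2 = -1


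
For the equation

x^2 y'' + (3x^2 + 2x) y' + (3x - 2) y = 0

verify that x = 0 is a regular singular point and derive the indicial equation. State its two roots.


Divide by x^2 to reach normal form y'' + P_1(x) y' + P_2(x) y = 0 with P_1(x) = 3 + 2/x and P_2(x) = 3/x - 2/x^2.
x = 0 is a singular point because the y'-coefficient 3 + 2/x has a pole at x = 0 and the y-coefficient 3/x - 2/x^2 has a pole at x = 0.
It is a regular singular point because x P_1(x) = p(x) = 3x + 2 and x^2 P_2(x) = q(x) = 3x - 2 are polynomials, hence analytic at x = 0.
p(0) = 2,  q(0) = -2.
Indicial equation: r(r-1) + p(0) r + q(0) = 0, i.e. r^2 + (p(0) - 1) r + q(0) = 0, i.e. r^2 + 1 r - 2 = 0.
Discriminant: (1)^2 - 4(-2) = 9, so r = (-1 ± 3)/2.
Solving: r_1 = 1, r_2 = -2.

indicial: r^2 + 1 r - 2 = 0; roots r_1 = 1, r_2 = -2


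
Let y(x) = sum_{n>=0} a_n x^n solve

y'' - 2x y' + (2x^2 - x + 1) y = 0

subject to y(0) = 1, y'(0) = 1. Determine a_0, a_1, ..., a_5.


Ansatz: y(x) = sum_{n>=0} a_n x^n, so y'(x) = sum_{n>=1} n a_n x^(n-1) and y''(x) = sum_{n>=2} n(n-1) a_n x^(n-2).
Substitute into P(x) y'' + Q(x) y' + R(x) y = 0 with P(x) = 1, Q(x) = -2x, R(x) = 2x^2 - x + 1, and match powers of x.
Initial conditions: a_0 = 1, a_1 = 1.
Setting the coefficient of each power of x to zero and solving order by order (substituting the coefficients already found):
  x^0: 2 a_2 + a_0 = 0  ->  2 a_2 = -a_0 = -1  ->  a_2 = -1/2
  x^1: 6 a_3 - a_1 - a_0 = 0  ->  6 a_3 = a_1 + a_0 = 2  ->  a_3 = 1/3
  x^2: 12 a_4 - 3 a_2 - a_1 + 2 a_0 = 0  ->  12 a_4 = 3 a_2 + a_1 - 2 a_0 = -5/2  ->  a_4 = -5/24
  x^3: 20 a_5 - 5 a_3 - a_2 + 2 a_1 = 0  ->  20 a_5 = 5 a_3 + a_2 - 2 a_1 = -5/6  ->  a_5 = -1/24
Truncated series: y(x) = 1 + x - (1/2) x^2 + (1/3) x^3 - (5/24) x^4 - (1/24) x^5 + O(x^6).

a_0 = 1; a_1 = 1; a_2 = -1/2; a_3 = 1/3; a_4 = -5/24; a_5 = -1/24


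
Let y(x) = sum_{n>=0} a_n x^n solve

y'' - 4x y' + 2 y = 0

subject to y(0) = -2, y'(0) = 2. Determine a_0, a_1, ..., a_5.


Ansatz: y(x) = sum_{n>=0} a_n x^n, so y'(x) = sum_{n>=1} n a_n x^(n-1) and y''(x) = sum_{n>=2} n(n-1) a_n x^(n-2).
Substitute into P(x) y'' + Q(x) y' + R(x) y = 0 with P(x) = 1, Q(x) = -4x, R(x) = 2, and match powers of x.
Initial conditions: a_0 = -2, a_1 = 2.
Setting the coefficient of each power of x to zero and solving order by order (substituting the coefficients already found):
  x^0: 2 a_2 + 2 a_0 = 0  ->  2 a_2 = -2 a_0 = 4  ->  a_2 = 2
  x^1: 6 a_3 - 2 a_1 = 0  ->  6 a_3 = 2 a_1 = 4  ->  a_3 = 2/3
  x^2: 12 a_4 - 6 a_2 = 0  ->  12 a_4 = 6 a_2 = 12  ->  a_4 = 1
  x^3: 20 a_5 - 10 a_3 = 0  ->  20 a_5 = 10 a_3 = 20/3  ->  a_5 = 1/3
Truncated series: y(x) = -2 + 2 x + 2 x^2 + (2/3) x^3 + x^4 + (1/3) x^5 + O(x^6).

a_0 = -2; a_1 = 2; a_2 = 2; a_3 = 2/3; a_4 = 1; a_5 = 1/3


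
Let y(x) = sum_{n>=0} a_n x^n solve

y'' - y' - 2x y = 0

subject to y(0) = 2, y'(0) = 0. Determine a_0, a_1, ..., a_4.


Ansatz: y(x) = sum_{n>=0} a_n x^n, so y'(x) = sum_{n>=1} n a_n x^(n-1) and y''(x) = sum_{n>=2} n(n-1) a_n x^(n-2).
Substitute into P(x) y'' + Q(x) y' + R(x) y = 0 with P(x) = 1, Q(x) = -1, R(x) = -2x, and match powers of x.
Initial conditions: a_0 = 2, a_1 = 0.
Setting the coefficient of each power of x to zero and solving order by order (substituting the coefficients already found):
  x^0: 2 a_2 - a_1 = 0  ->  2 a_2 = a_1 = 0  ->  a_2 = 0
  x^1: 6 a_3 - 2 a_2 - 2 a_0 = 0  ->  6 a_3 = 2 a_2 + 2 a_0 = 4  ->  a_3 = 2/3
  x^2: 12 a_4 - 3 a_3 - 2 a_1 = 0  ->  12 a_4 = 3 a_3 + 2 a_1 = 2  ->  a_4 = 1/6
Truncated series: y(x) = 2 + (2/3) x^3 + (1/6) x^4 + O(x^5).

a_0 = 2; a_1 = 0; a_2 = 0; a_3 = 2/3; a_4 = 1/6


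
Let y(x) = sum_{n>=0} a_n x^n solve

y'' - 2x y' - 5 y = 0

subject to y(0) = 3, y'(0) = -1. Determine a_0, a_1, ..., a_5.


Ansatz: y(x) = sum_{n>=0} a_n x^n, so y'(x) = sum_{n>=1} n a_n x^(n-1) and y''(x) = sum_{n>=2} n(n-1) a_n x^(n-2).
Substitute into P(x) y'' + Q(x) y' + R(x) y = 0 with P(x) = 1, Q(x) = -2x, R(x) = -5, and match powers of x.
Initial conditions: a_0 = 3, a_1 = -1.
Setting the coefficient of each power of x to zero and solving order by order (substituting the coefficients already found):
  x^0: 2 a_2 - 5 a_0 = 0  ->  2 a_2 = 5 a_0 = 15  ->  a_2 = 15/2
  x^1: 6 a_3 - 7 a_1 = 0  ->  6 a_3 = 7 a_1 = -7  ->  a_3 = -7/6
  x^2: 12 a_4 - 9 a_2 = 0  ->  12 a_4 = 9 a_2 = 135/2  ->  a_4 = 45/8
  x^3: 20 a_5 - 11 a_3 = 0  ->  20 a_5 = 11 a_3 = -77/6  ->  a_5 = -77/120
Truncated series: y(x) = 3 - x + (15/2) x^2 - (7/6) x^3 + (45/8) x^4 - (77/120) x^5 + O(x^6).

a_0 = 3; a_1 = -1; a_2 = 15/2; a_3 = -7/6; a_4 = 45/8; a_5 = -77/120


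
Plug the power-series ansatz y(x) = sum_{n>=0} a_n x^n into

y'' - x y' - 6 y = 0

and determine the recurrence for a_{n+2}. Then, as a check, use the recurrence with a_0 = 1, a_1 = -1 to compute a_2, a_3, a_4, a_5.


Substitute y = sum_n a_n x^n.
y''(x) has coefficient (n+2)(n+1) a_{n+2} at x^n;
-x y'(x) has coefficient -n a_n at x^n (shift);
-6 y(x) has coefficient -6 a_n at x^n.
Matching x^n: (n+2)(n+1) a_{n+2} + (-n - 6) a_n = 0.
Thus a_{n+2} = (n + 6) / ((n+1)(n+2)) * a_n.

Check with a_0 = 1, a_1 = -1 (apply the recurrence for n = 0, 1, 2, 3): a_0 = 1, a_1 = -1, a_2 = 3, a_3 = -7/6, a_4 = 2, a_5 = -21/40.

a_(n+2) = (n + 6) / ((n+1)(n+2)) * a_n; check: a_0 = 1, a_1 = -1, a_2 = 3, a_3 = -7/6, a_4 = 2, a_5 = -21/40


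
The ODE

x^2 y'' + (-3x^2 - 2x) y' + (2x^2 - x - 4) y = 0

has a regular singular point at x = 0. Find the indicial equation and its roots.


Divide by x^2 to reach normal form y'' + P_1(x) y' + P_2(x) y = 0 with P_1(x) = -3 - 2/x and P_2(x) = 2 - 1/x - 4/x^2.
x = 0 is a singular point because the y'-coefficient -3 - 2/x has a pole at x = 0 and the y-coefficient 2 - 1/x - 4/x^2 has a pole at x = 0.
It is a regular singular point because x P_1(x) = p(x) = -3x - 2 and x^2 P_2(x) = q(x) = 2x^2 - x - 4 are polynomials, hence analytic at x = 0.
p(0) = -2,  q(0) = -4.
Indicial equation: r(r-1) + p(0) r + q(0) = 0, i.e. r^2 + (p(0) - 1) r + q(0) = 0, i.e. r^2 - 3 r - 4 = 0.
Discriminant: (-3)^2 - 4(-4) = 25, so r = (3 ± 5)/2.
Solving: r_1 = 4, r_2 = -1.

indicial: r^2 - 3 r - 4 = 0; roots r_1 = 4, r_2 = -1


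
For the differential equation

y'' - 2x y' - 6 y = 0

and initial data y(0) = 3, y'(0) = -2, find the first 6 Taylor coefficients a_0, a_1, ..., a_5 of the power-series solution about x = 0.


Ansatz: y(x) = sum_{n>=0} a_n x^n, so y'(x) = sum_{n>=1} n a_n x^(n-1) and y''(x) = sum_{n>=2} n(n-1) a_n x^(n-2).
Substitute into P(x) y'' + Q(x) y' + R(x) y = 0 with P(x) = 1, Q(x) = -2x, R(x) = -6, and match powers of x.
Initial conditions: a_0 = 3, a_1 = -2.
Setting the coefficient of each power of x to zero and solving order by order (substituting the coefficients already found):
  x^0: 2 a_2 - 6 a_0 = 0  ->  2 a_2 = 6 a_0 = 18  ->  a_2 = 9
  x^1: 6 a_3 - 8 a_1 = 0  ->  6 a_3 = 8 a_1 = -16  ->  a_3 = -8/3
  x^2: 12 a_4 - 10 a_2 = 0  ->  12 a_4 = 10 a_2 = 90  ->  a_4 = 15/2
  x^3: 20 a_5 - 12 a_3 = 0  ->  20 a_5 = 12 a_3 = -32  ->  a_5 = -8/5
Truncated series: y(x) = 3 - 2 x + 9 x^2 - (8/3) x^3 + (15/2) x^4 - (8/5) x^5 + O(x^6).

a_0 = 3; a_1 = -2; a_2 = 9; a_3 = -8/3; a_4 = 15/2; a_5 = -8/5


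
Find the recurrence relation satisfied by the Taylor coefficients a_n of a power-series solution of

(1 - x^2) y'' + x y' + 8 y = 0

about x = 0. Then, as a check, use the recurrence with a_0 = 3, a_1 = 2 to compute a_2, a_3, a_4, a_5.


Substitute y = sum_n a_n x^n.
(1 - 1 x^2) y'' contributes (n+2)(n+1) a_{n+2} - n(n-1) a_n at x^n.
x y'(x) contributes n a_n at x^n.
8 y(x) contributes 8 a_n at x^n.
Matching x^n: (n+2)(n+1) a_{n+2} + (-n(n-1) + n + 8) a_n = 0.
Thus a_{n+2} = (n(n-1) - n - 8) / ((n+1)(n+2)) * a_n.

Check with a_0 = 3, a_1 = 2 (apply the recurrence for n = 0, 1, 2, 3): a_0 = 3, a_1 = 2, a_2 = -12, a_3 = -3, a_4 = 8, a_5 = 3/4.

a_(n+2) = (n(n-1) - n - 8) / ((n+1)(n+2)) * a_n; check: a_0 = 3, a_1 = 2, a_2 = -12, a_3 = -3, a_4 = 8, a_5 = 3/4


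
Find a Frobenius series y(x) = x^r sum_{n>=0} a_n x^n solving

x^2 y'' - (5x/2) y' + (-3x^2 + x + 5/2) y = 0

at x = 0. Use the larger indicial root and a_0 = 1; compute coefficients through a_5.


Write in Frobenius form y'' + (p(x)/x) y' + (q(x)/x^2) y = 0:
  p(x) = -5/2,  q(x) = -3x^2 + x + 5/2.
Indicial equation: r(r-1) + (-5/2) r + (5/2) = 0 -> roots r_1 = 5/2, r_2 = 1.
Take r = r_1 = 5/2. Let y(x) = x^r sum_{n>=0} a_n x^n with a_0 = 1.
Substitute y = x^r sum a_n x^n and match x^{r+n}. The recurrence is
  D(n) a_n + 1 a_{n-1} - 3 a_{n-2} = 0,  where D(n) = (r+n)(r+n-1) + (-5/2)(r+n) + (5/2).
  a_n = [-1 a_{n-1} + 3 a_{n-2}] / D(n).
Since the indicial polynomial factors as (r - r_1)(r - r_2), D(n) = (r_1 + n - r_1)(r_1 + n - r_2) = n(n + 3/2).
Evaluating step by step (a_0 = 1):
  n = 1: D(1) = 1(1 + 3/2) = 5/2; numerator = -1(1) = -1; a_1 = (-1)/(5/2) = -2/5
  n = 2: D(2) = 2(2 + 3/2) = 7; numerator = -1(-2/5) + 3(1) = 17/5; a_2 = (17/5)/(7) = 17/35
  n = 3: D(3) = 3(3 + 3/2) = 27/2; numerator = -1(17/35) + 3(-2/5) = -59/35; a_3 = (-59/35)/(27/2) = -118/945
  n = 4: D(4) = 4(4 + 3/2) = 22; numerator = -1(-118/945) + 3(17/35) = 299/189; a_4 = (299/189)/(22) = 299/4158
  n = 5: D(5) = 5(5 + 3/2) = 65/2; numerator = -1(299/4158) + 3(-118/945) = -9283/20790; a_5 = (-9283/20790)/(65/2) = -9283/675675

r = 5/2; a_0 = 1; a_1 = -2/5; a_2 = 17/35; a_3 = -118/945; a_4 = 299/4158; a_5 = -9283/675675


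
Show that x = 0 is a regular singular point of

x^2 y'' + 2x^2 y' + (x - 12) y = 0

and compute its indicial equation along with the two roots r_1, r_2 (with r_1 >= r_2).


Divide by x^2 to reach normal form y'' + P_1(x) y' + P_2(x) y = 0 with P_1(x) = 2 and P_2(x) = 1/x - 12/x^2.
x = 0 is a singular point because the y-coefficient 1/x - 12/x^2 has a pole at x = 0.
It is a regular singular point because x P_1(x) = p(x) = 2x and x^2 P_2(x) = q(x) = x - 12 are polynomials, hence analytic at x = 0.
p(0) = 0,  q(0) = -12.
Indicial equation: r(r-1) + p(0) r + q(0) = 0, i.e. r^2 + (p(0) - 1) r + q(0) = 0, i.e. r^2 - 1 r - 12 = 0.
Discriminant: (-1)^2 - 4(-12) = 49, so r = (1 ± 7)/2.
Solving: r_1 = 4, r_2 = -3.

indicial: r^2 - 1 r - 12 = 0; roots r_1 = 4, r_2 = -3


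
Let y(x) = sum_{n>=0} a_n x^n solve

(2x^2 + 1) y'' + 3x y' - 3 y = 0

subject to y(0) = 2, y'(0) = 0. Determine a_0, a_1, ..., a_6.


Ansatz: y(x) = sum_{n>=0} a_n x^n, so y'(x) = sum_{n>=1} n a_n x^(n-1) and y''(x) = sum_{n>=2} n(n-1) a_n x^(n-2).
Substitute into P(x) y'' + Q(x) y' + R(x) y = 0 with P(x) = 2x^2 + 1, Q(x) = 3x, R(x) = -3, and match powers of x.
Initial conditions: a_0 = 2, a_1 = 0.
Setting the coefficient of each power of x to zero and solving order by order (substituting the coefficients already found):
  x^0: 2 a_2 - 3 a_0 = 0  ->  2 a_2 = 3 a_0 = 6  ->  a_2 = 3
  x^1: 6 a_3 = 0  ->  a_3 = 0
  x^2: 12 a_4 + 7 a_2 = 0  ->  12 a_4 = -7 a_2 = -21  ->  a_4 = -7/4
  x^3: 20 a_5 + 18 a_3 = 0  ->  20 a_5 = -18 a_3 = 0  ->  a_5 = 0
  x^4: 30 a_6 + 33 a_4 = 0  ->  30 a_6 = -33 a_4 = 231/4  ->  a_6 = 77/40
Truncated series: y(x) = 2 + 3 x^2 - (7/4) x^4 + (77/40) x^6 + O(x^7).

a_0 = 2; a_1 = 0; a_2 = 3; a_3 = 0; a_4 = -7/4; a_5 = 0; a_6 = 77/40


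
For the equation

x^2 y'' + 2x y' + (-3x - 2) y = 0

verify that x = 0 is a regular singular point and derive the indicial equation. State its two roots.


Divide by x^2 to reach normal form y'' + P_1(x) y' + P_2(x) y = 0 with P_1(x) = 2/x and P_2(x) = -3/x - 2/x^2.
x = 0 is a singular point because the y'-coefficient 2/x has a pole at x = 0 and the y-coefficient -3/x - 2/x^2 has a pole at x = 0.
It is a regular singular point because x P_1(x) = p(x) = 2 and x^2 P_2(x) = q(x) = -3x - 2 are polynomials, hence analytic at x = 0.
p(0) = 2,  q(0) = -2.
Indicial equation: r(r-1) + p(0) r + q(0) = 0, i.e. r^2 + (p(0) - 1) r + q(0) = 0, i.e. r^2 + 1 r - 2 = 0.
Discriminant: (1)^2 - 4(-2) = 9, so r = (-1 ± 3)/2.
Solving: r_1 = 1, r_2 = -2.

indicial: r^2 + 1 r - 2 = 0; roots r_1 = 1, r_2 = -2


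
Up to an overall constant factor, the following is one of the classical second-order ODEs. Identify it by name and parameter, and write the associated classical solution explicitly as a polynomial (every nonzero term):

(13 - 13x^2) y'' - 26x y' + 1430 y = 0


All three coefficients share the factor 13; dividing through by 13 gives  (1 - x^2) y'' - 2x y' + 110 y = 0.
This matches the Legendre equation (1 - x^2) y'' - 2x y' + n(n+1) y = 0 (note the -2x y' term) with n(n+1) = 110, so n = 10; the polynomial solution is P_10(x).
With y = sum_k a_k x^k, matching x^k gives (k+2)(k+1) a_{k+2} = [k(k+1) - n(n+1)] a_k = (k - 10)(k + 11) a_k. The right side vanishes at k = 10, so the series with the parity of 10 terminates at degree 10.
Standard normalization (P_n(1) = 1): leading coefficient (2n)!/(2^n (n!)^2) = 2432902008176640000/(1024*13168189440000) = 46189/256, so a_10 = 46189/256. Work downward with a_k = (k+1)(k+2) a_{k+2} / ((k - 10)(k + 11)):
  a_8 = (9)(10)(46189/256) / ((8 - 10)(8 + 11)) = (2078505/128)/(-38) = -109395/256
  a_6 = (7)(8)(-109395/256) / ((6 - 10)(6 + 11)) = (-765765/32)/(-68) = 45045/128
  a_4 = (5)(6)(45045/128) / ((4 - 10)(4 + 11)) = (675675/64)/(-90) = -15015/128
  a_2 = (3)(4)(-15015/128) / ((2 - 10)(2 + 11)) = (-45045/32)/(-104) = 3465/256
  a_0 = (1)(2)(3465/256) / ((0 - 10)(0 + 11)) = (3465/128)/(-110) = -63/256
Hence P_10(x) = 46189 x^10/256 - 109395 x^8/256 + 45045 x^6/128 - 15015 x^4/128 + 3465 x^2/256 - 63/256.

P_10(x); series = 46189 x^10/256 - 109395 x^8/256 + 45045 x^6/128 - 15015 x^4/128 + 3465 x^2/256 - 63/256


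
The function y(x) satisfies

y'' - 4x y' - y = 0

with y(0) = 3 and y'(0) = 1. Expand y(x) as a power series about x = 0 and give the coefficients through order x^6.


Ansatz: y(x) = sum_{n>=0} a_n x^n, so y'(x) = sum_{n>=1} n a_n x^(n-1) and y''(x) = sum_{n>=2} n(n-1) a_n x^(n-2).
Substitute into P(x) y'' + Q(x) y' + R(x) y = 0 with P(x) = 1, Q(x) = -4x, R(x) = -1, and match powers of x.
Initial conditions: a_0 = 3, a_1 = 1.
Setting the coefficient of each power of x to zero and solving order by order (substituting the coefficients already found):
  x^0: 2 a_2 - a_0 = 0  ->  2 a_2 = a_0 = 3  ->  a_2 = 3/2
  x^1: 6 a_3 - 5 a_1 = 0  ->  6 a_3 = 5 a_1 = 5  ->  a_3 = 5/6
  x^2: 12 a_4 - 9 a_2 = 0  ->  12 a_4 = 9 a_2 = 27/2  ->  a_4 = 9/8
  x^3: 20 a_5 - 13 a_3 = 0  ->  20 a_5 = 13 a_3 = 65/6  ->  a_5 = 13/24
  x^4: 30 a_6 - 17 a_4 = 0  ->  30 a_6 = 17 a_4 = 153/8  ->  a_6 = 51/80
Truncated series: y(x) = 3 + x + (3/2) x^2 + (5/6) x^3 + (9/8) x^4 + (13/24) x^5 + (51/80) x^6 + O(x^7).

a_0 = 3; a_1 = 1; a_2 = 3/2; a_3 = 5/6; a_4 = 9/8; a_5 = 13/24; a_6 = 51/80


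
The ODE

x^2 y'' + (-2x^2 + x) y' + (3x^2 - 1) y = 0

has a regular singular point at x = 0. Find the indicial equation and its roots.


Divide by x^2 to reach normal form y'' + P_1(x) y' + P_2(x) y = 0 with P_1(x) = -2 + 1/x and P_2(x) = 3 - 1/x^2.
x = 0 is a singular point because the y'-coefficient -2 + 1/x has a pole at x = 0 and the y-coefficient 3 - 1/x^2 has a pole at x = 0.
It is a regular singular point because x P_1(x) = p(x) = 1 - 2x and x^2 P_2(x) = q(x) = 3x^2 - 1 are polynomials, hence analytic at x = 0.
p(0) = 1,  q(0) = -1.
Indicial equation: r(r-1) + p(0) r + q(0) = 0, i.e. r^2 + (p(0) - 1) r + q(0) = 0, i.e. r^2 - 1 = 0.
Discriminant: (0)^2 - 4(-1) = 4, so r = (0 ± 2)/2.
Solving: r_1 = 1, r_2 = -1.

indicial: r^2 - 1 = 0; roots r_1 = 1, r_2 = -1


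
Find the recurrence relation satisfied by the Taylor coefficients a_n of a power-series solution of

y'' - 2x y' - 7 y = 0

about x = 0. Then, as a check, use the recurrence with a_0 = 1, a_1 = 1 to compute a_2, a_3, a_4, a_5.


Substitute y = sum_n a_n x^n.
y''(x) has coefficient (n+2)(n+1) a_{n+2} at x^n;
-2 x y'(x) has coefficient -2 n a_n at x^n (shift);
-7 y(x) has coefficient -7 a_n at x^n.
Matching x^n: (n+2)(n+1) a_{n+2} + (-2n - 7) a_n = 0.
Thus a_{n+2} = (2n + 7) / ((n+1)(n+2)) * a_n.

Check with a_0 = 1, a_1 = 1 (apply the recurrence for n = 0, 1, 2, 3): a_0 = 1, a_1 = 1, a_2 = 7/2, a_3 = 3/2, a_4 = 77/24, a_5 = 39/40.

a_(n+2) = (2n + 7) / ((n+1)(n+2)) * a_n; check: a_0 = 1, a_1 = 1, a_2 = 7/2, a_3 = 3/2, a_4 = 77/24, a_5 = 39/40


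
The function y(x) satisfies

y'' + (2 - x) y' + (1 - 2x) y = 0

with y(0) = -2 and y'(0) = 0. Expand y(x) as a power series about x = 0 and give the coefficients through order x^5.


Ansatz: y(x) = sum_{n>=0} a_n x^n, so y'(x) = sum_{n>=1} n a_n x^(n-1) and y''(x) = sum_{n>=2} n(n-1) a_n x^(n-2).
Substitute into P(x) y'' + Q(x) y' + R(x) y = 0 with P(x) = 1, Q(x) = 2 - x, R(x) = 1 - 2x, and match powers of x.
Initial conditions: a_0 = -2, a_1 = 0.
Setting the coefficient of each power of x to zero and solving order by order (substituting the coefficients already found):
  x^0: 2 a_2 + 2 a_1 + a_0 = 0  ->  2 a_2 = -2 a_1 - a_0 = 2  ->  a_2 = 1
  x^1: 6 a_3 + 4 a_2 - 2 a_0 = 0  ->  6 a_3 = -4 a_2 + 2 a_0 = -8  ->  a_3 = -4/3
  x^2: 12 a_4 + 6 a_3 - a_2 - 2 a_1 = 0  ->  12 a_4 = -6 a_3 + a_2 + 2 a_1 = 9  ->  a_4 = 3/4
  x^3: 20 a_5 + 8 a_4 - 2 a_3 - 2 a_2 = 0  ->  20 a_5 = -8 a_4 + 2 a_3 + 2 a_2 = -20/3  ->  a_5 = -1/3
Truncated series: y(x) = -2 + x^2 - (4/3) x^3 + (3/4) x^4 - (1/3) x^5 + O(x^6).

a_0 = -2; a_1 = 0; a_2 = 1; a_3 = -4/3; a_4 = 3/4; a_5 = -1/3


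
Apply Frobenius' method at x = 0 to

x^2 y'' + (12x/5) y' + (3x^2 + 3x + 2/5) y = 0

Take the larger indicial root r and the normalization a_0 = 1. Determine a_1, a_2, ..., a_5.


Write in Frobenius form y'' + (p(x)/x) y' + (q(x)/x^2) y = 0:
  p(x) = 12/5,  q(x) = 3x^2 + 3x + 2/5.
Indicial equation: r(r-1) + (12/5) r + (2/5) = 0 -> roots r_1 = -2/5, r_2 = -1.
Take r = r_1 = -2/5. Let y(x) = x^r sum_{n>=0} a_n x^n with a_0 = 1.
Substitute y = x^r sum a_n x^n and match x^{r+n}. The recurrence is
  D(n) a_n + 3 a_{n-1} + 3 a_{n-2} = 0,  where D(n) = (r+n)(r+n-1) + (12/5)(r+n) + (2/5).
  a_n = [-3 a_{n-1} - 3 a_{n-2}] / D(n).
Since the indicial polynomial factors as (r - r_1)(r - r_2), D(n) = (r_1 + n - r_1)(r_1 + n - r_2) = n(n + 3/5).
Evaluating step by step (a_0 = 1):
  n = 1: D(1) = 1(1 + 3/5) = 8/5; numerator = -3(1) = -3; a_1 = (-3)/(8/5) = -15/8
  n = 2: D(2) = 2(2 + 3/5) = 26/5; numerator = -3(-15/8) - 3(1) = 21/8; a_2 = (21/8)/(26/5) = 105/208
  n = 3: D(3) = 3(3 + 3/5) = 54/5; numerator = -3(105/208) - 3(-15/8) = 855/208; a_3 = (855/208)/(54/5) = 475/1248
  n = 4: D(4) = 4(4 + 3/5) = 92/5; numerator = -3(475/1248) - 3(105/208) = -85/32; a_4 = (-85/32)/(92/5) = -425/2944
  n = 5: D(5) = 5(5 + 3/5) = 28; numerator = -3(-425/2944) - 3(475/1248) = -27125/38272; a_5 = (-27125/38272)/(28) = -3875/153088

r = -2/5; a_0 = 1; a_1 = -15/8; a_2 = 105/208; a_3 = 475/1248; a_4 = -425/2944; a_5 = -3875/153088


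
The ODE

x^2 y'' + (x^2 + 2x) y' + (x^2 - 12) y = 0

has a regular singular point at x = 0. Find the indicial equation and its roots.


Divide by x^2 to reach normal form y'' + P_1(x) y' + P_2(x) y = 0 with P_1(x) = 1 + 2/x and P_2(x) = 1 - 12/x^2.
x = 0 is a singular point because the y'-coefficient 1 + 2/x has a pole at x = 0 and the y-coefficient 1 - 12/x^2 has a pole at x = 0.
It is a regular singular point because x P_1(x) = p(x) = x + 2 and x^2 P_2(x) = q(x) = x^2 - 12 are polynomials, hence analytic at x = 0.
p(0) = 2,  q(0) = -12.
Indicial equation: r(r-1) + p(0) r + q(0) = 0, i.e. r^2 + (p(0) - 1) r + q(0) = 0, i.e. r^2 + 1 r - 12 = 0.
Discriminant: (1)^2 - 4(-12) = 49, so r = (-1 ± 7)/2.
Solving: r_1 = 3, r_2 = -4.

indicial: r^2 + 1 r - 12 = 0; roots r_1 = 3, r_2 = -4


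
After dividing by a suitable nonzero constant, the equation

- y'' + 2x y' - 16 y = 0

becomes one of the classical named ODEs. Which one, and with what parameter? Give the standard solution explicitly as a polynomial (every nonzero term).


All three coefficients share the factor -1; dividing through by -1 gives  y'' - 2x y' + 16 y = 0.
This matches the Hermite equation y'' - 2x y' + 2n y = 0 with 2n = 16, so n = 8; the polynomial solution is H_8(x).
With y = sum_k a_k x^k, matching x^k gives (k+2)(k+1) a_{k+2} = 2(k - n) a_k = 2(k - 8) a_k. The right side vanishes at k = 8, so the series with the parity of 8 terminates at degree 8.
Standard normalization: leading coefficient of H_n is 2^n, so a_8 = 2^8 = 256. Work downward with a_k = (k+1)(k+2) a_{k+2} / (2(k - n)):
  a_6 = (7)(8)(256) / (2(6 - 8)) = 14336/(-4) = -3584
  a_4 = (5)(6)(-3584) / (2(4 - 8)) = -107520/(-8) = 13440
  a_2 = (3)(4)(13440) / (2(2 - 8)) = 161280/(-12) = -13440
  a_0 = (1)(2)(-13440) / (2(0 - 8)) = -26880/(-16) = 1680
Hence H_8(x) = 256 x^8 - 3584 x^6 + 13440 x^4 - 13440 x^2 + 1680.

H_8(x); series = 256 x^8 - 3584 x^6 + 13440 x^4 - 13440 x^2 + 1680


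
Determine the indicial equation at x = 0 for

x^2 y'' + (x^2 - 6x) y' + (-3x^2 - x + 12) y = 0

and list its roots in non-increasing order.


Divide by x^2 to reach normal form y'' + P_1(x) y' + P_2(x) y = 0 with P_1(x) = 1 - 6/x and P_2(x) = -3 - 1/x + 12/x^2.
x = 0 is a singular point because the y'-coefficient 1 - 6/x has a pole at x = 0 and the y-coefficient -3 - 1/x + 12/x^2 has a pole at x = 0.
It is a regular singular point because x P_1(x) = p(x) = x - 6 and x^2 P_2(x) = q(x) = -3x^2 - x + 12 are polynomials, hence analytic at x = 0.
p(0) = -6,  q(0) = 12.
Indicial equation: r(r-1) + p(0) r + q(0) = 0, i.e. r^2 + (p(0) - 1) r + q(0) = 0, i.e. r^2 - 7 r + 12 = 0.
Discriminant: (-7)^2 - 4(12) = 1, so r = (7 ± 1)/2.
Solving: r_1 = 4, r_2 = 3.

indicial: r^2 - 7 r + 12 = 0; roots r_1 = 4, r_2 = 3


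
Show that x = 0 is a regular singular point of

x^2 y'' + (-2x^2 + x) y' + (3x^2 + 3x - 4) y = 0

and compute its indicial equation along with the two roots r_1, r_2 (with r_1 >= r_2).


Divide by x^2 to reach normal form y'' + P_1(x) y' + P_2(x) y = 0 with P_1(x) = -2 + 1/x and P_2(x) = 3 + 3/x - 4/x^2.
x = 0 is a singular point because the y'-coefficient -2 + 1/x has a pole at x = 0 and the y-coefficient 3 + 3/x - 4/x^2 has a pole at x = 0.
It is a regular singular point because x P_1(x) = p(x) = 1 - 2x and x^2 P_2(x) = q(x) = 3x^2 + 3x - 4 are polynomials, hence analytic at x = 0.
p(0) = 1,  q(0) = -4.
Indicial equation: r(r-1) + p(0) r + q(0) = 0, i.e. r^2 + (p(0) - 1) r + q(0) = 0, i.e. r^2 - 4 = 0.
Discriminant: (0)^2 - 4(-4) = 16, so r = (0 ± 4)/2.
Solving: r_1 = 2, r_2 = -2.

indicial: r^2 - 4 = 0; roots r_1 = 2, r_2 = -2


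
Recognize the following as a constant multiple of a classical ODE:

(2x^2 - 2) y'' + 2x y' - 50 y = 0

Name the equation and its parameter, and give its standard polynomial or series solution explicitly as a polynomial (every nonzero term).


All three coefficients share the factor -2; dividing through by -2 gives  (1 - x^2) y'' - x y' + 25 y = 0.
This matches the Chebyshev equation (1 - x^2) y'' - x y' + n^2 y = 0 (note the -x y' term, not -2x y') with n^2 = 25, so n = 5; the polynomial solution is T_5(x).
With y = sum_k a_k x^k, matching x^k gives (k+2)(k+1) a_{k+2} = (k^2 - n^2) a_k = (k - 5)(k + 5) a_k. The right side vanishes at k = 5, so the series with the parity of 5 terminates at degree 5.
Standard normalization: leading coefficient of T_n is 2^(n-1), so a_5 = 2^4 = 16. Work downward with a_k = (k+1)(k+2) a_{k+2} / ((k - 5)(k + 5)):
  a_3 = (4)(5)(16) / ((3 - 5)(3 + 5)) = 320/(-16) = -20
  a_1 = (2)(3)(-20) / ((1 - 5)(1 + 5)) = -120/(-24) = 5
Hence T_5(x) = 16 x^5 - 20 x^3 + 5 x.

T_5(x); series = 16 x^5 - 20 x^3 + 5 x


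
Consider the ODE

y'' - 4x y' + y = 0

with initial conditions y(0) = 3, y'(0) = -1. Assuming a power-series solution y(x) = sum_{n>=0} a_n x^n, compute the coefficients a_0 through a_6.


Ansatz: y(x) = sum_{n>=0} a_n x^n, so y'(x) = sum_{n>=1} n a_n x^(n-1) and y''(x) = sum_{n>=2} n(n-1) a_n x^(n-2).
Substitute into P(x) y'' + Q(x) y' + R(x) y = 0 with P(x) = 1, Q(x) = -4x, R(x) = 1, and match powers of x.
Initial conditions: a_0 = 3, a_1 = -1.
Setting the coefficient of each power of x to zero and solving order by order (substituting the coefficients already found):
  x^0: 2 a_2 + a_0 = 0  ->  2 a_2 = -a_0 = -3  ->  a_2 = -3/2
  x^1: 6 a_3 - 3 a_1 = 0  ->  6 a_3 = 3 a_1 = -3  ->  a_3 = -1/2
  x^2: 12 a_4 - 7 a_2 = 0  ->  12 a_4 = 7 a_2 = -21/2  ->  a_4 = -7/8
  x^3: 20 a_5 - 11 a_3 = 0  ->  20 a_5 = 11 a_3 = -11/2  ->  a_5 = -11/40
  x^4: 30 a_6 - 15 a_4 = 0  ->  30 a_6 = 15 a_4 = -105/8  ->  a_6 = -7/16
Truncated series: y(x) = 3 - x - (3/2) x^2 - (1/2) x^3 - (7/8) x^4 - (11/40) x^5 - (7/16) x^6 + O(x^7).

a_0 = 3; a_1 = -1; a_2 = -3/2; a_3 = -1/2; a_4 = -7/8; a_5 = -11/40; a_6 = -7/16


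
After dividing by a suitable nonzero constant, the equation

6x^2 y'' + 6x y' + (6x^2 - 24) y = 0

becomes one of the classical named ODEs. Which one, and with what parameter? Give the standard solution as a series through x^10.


All three coefficients share the factor 6; dividing through by 6 gives  x^2 y'' + x y' + (x^2 - 4) y = 0.
This matches the Bessel equation x^2 y'' + x y' + (x^2 - nu^2) y = 0 with nu^2 = 4, so nu = 2; the solution bounded at x = 0 is J_2(x).
Frobenius at x = 0: indicial roots ±nu; for r = nu the recurrence k(k + 2nu) c_k = -c_{k-2} gives the standard series J_nu(x) = sum_{k>=0} (-1)^k / (k! (k+nu)!) (x/2)^(2k+nu). Evaluate the first 5 terms:
  k = 0: (-1)^0 / (0! * 2! * 2^2) x^2 = 1/(1*2*4) x^2 = (1/8) x^2
  k = 1: (-1)^1 / (1! * 3! * 2^4) x^4 = -1/(1*6*16) x^4 = (-1/96) x^4
  k = 2: (-1)^2 / (2! * 4! * 2^6) x^6 = 1/(2*24*64) x^6 = (1/3072) x^6
  k = 3: (-1)^3 / (3! * 5! * 2^8) x^8 = -1/(6*120*256) x^8 = (-1/184320) x^8
  k = 4: (-1)^4 / (4! * 6! * 2^10) x^10 = 1/(24*720*1024) x^10 = (1/17694720) x^10
Hence J_2(x) = x^10/17694720 - x^8/184320 + x^6/3072 - x^4/96 + x^2/8 + ....

J_2(x); series = x^10/17694720 - x^8/184320 + x^6/3072 - x^4/96 + x^2/8


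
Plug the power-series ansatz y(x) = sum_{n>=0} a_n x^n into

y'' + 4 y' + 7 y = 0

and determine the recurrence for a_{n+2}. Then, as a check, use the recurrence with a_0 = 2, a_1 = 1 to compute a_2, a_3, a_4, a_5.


Substitute y = sum_n a_n x^n.
y''(x) has coefficient (n+2)(n+1) a_{n+2} at x^n;
4 y'(x) has coefficient 4 (n+1) a_{n+1} at x^n;
7 y(x) has coefficient 7 a_n at x^n.
Matching x^n: (n+2)(n+1) a_{n+2} + 4 (n+1) a_{n+1} + 7 a_n = 0.
Thus a_{n+2} = [-4 (n+1) a_{n+1} - 7 a_n] / ((n+1)(n+2)).

Check with a_0 = 2, a_1 = 1 (apply the recurrence for n = 0, 1, 2, 3): a_0 = 2, a_1 = 1, a_2 = -9, a_3 = 65/6, a_4 = -67/12, a_5 = 27/40.

a_(n+2) = [-4 (n+1) a_(n+1) - 7 a_n] / ((n+1)(n+2)); check: a_0 = 2, a_1 = 1, a_2 = -9, a_3 = 65/6, a_4 = -67/12, a_5 = 27/40


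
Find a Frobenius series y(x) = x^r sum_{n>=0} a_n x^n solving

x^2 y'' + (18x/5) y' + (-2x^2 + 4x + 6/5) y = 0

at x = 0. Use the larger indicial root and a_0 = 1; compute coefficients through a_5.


Write in Frobenius form y'' + (p(x)/x) y' + (q(x)/x^2) y = 0:
  p(x) = 18/5,  q(x) = -2x^2 + 4x + 6/5.
Indicial equation: r(r-1) + (18/5) r + (6/5) = 0 -> roots r_1 = -3/5, r_2 = -2.
Take r = r_1 = -3/5. Let y(x) = x^r sum_{n>=0} a_n x^n with a_0 = 1.
Substitute y = x^r sum a_n x^n and match x^{r+n}. The recurrence is
  D(n) a_n + 4 a_{n-1} - 2 a_{n-2} = 0,  where D(n) = (r+n)(r+n-1) + (18/5)(r+n) + (6/5).
  a_n = [-4 a_{n-1} + 2 a_{n-2}] / D(n).
Since the indicial polynomial factors as (r - r_1)(r - r_2), D(n) = (r_1 + n - r_1)(r_1 + n - r_2) = n(n + 7/5).
Evaluating step by step (a_0 = 1):
  n = 1: D(1) = 1(1 + 7/5) = 12/5; numerator = -4(1) = -4; a_1 = (-4)/(12/5) = -5/3
  n = 2: D(2) = 2(2 + 7/5) = 34/5; numerator = -4(-5/3) + 2(1) = 26/3; a_2 = (26/3)/(34/5) = 65/51
  n = 3: D(3) = 3(3 + 7/5) = 66/5; numerator = -4(65/51) + 2(-5/3) = -430/51; a_3 = (-430/51)/(66/5) = -1075/1683
  n = 4: D(4) = 4(4 + 7/5) = 108/5; numerator = -4(-1075/1683) + 2(65/51) = 8590/1683; a_4 = (8590/1683)/(108/5) = 21475/90882
  n = 5: D(5) = 5(5 + 7/5) = 32; numerator = -4(21475/90882) + 2(-1075/1683) = -101000/45441; a_5 = (-101000/45441)/(32) = -12625/181764

r = -3/5; a_0 = 1; a_1 = -5/3; a_2 = 65/51; a_3 = -1075/1683; a_4 = 21475/90882; a_5 = -12625/181764


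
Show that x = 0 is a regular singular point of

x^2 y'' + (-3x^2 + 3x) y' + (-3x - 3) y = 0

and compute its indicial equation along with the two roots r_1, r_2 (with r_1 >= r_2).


Divide by x^2 to reach normal form y'' + P_1(x) y' + P_2(x) y = 0 with P_1(x) = -3 + 3/x and P_2(x) = -3/x - 3/x^2.
x = 0 is a singular point because the y'-coefficient -3 + 3/x has a pole at x = 0 and the y-coefficient -3/x - 3/x^2 has a pole at x = 0.
It is a regular singular point because x P_1(x) = p(x) = 3 - 3x and x^2 P_2(x) = q(x) = -3x - 3 are polynomials, hence analytic at x = 0.
p(0) = 3,  q(0) = -3.
Indicial equation: r(r-1) + p(0) r + q(0) = 0, i.e. r^2 + (p(0) - 1) r + q(0) = 0, i.e. r^2 + 2 r - 3 = 0.
Discriminant: (2)^2 - 4(-3) = 16, so r = (-2 ± 4)/2.
Solving: r_1 = 1, r_2 = -3.

indicial: r^2 + 2 r - 3 = 0; roots r_1 = 1, r_2 = -3


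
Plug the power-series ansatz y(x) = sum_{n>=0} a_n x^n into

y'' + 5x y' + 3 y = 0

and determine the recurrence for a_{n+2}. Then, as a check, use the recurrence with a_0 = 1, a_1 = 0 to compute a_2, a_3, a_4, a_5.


Substitute y = sum_n a_n x^n.
y''(x) has coefficient (n+2)(n+1) a_{n+2} at x^n;
5 x y'(x) has coefficient 5 n a_n at x^n (shift);
3 y(x) has coefficient 3 a_n at x^n.
Matching x^n: (n+2)(n+1) a_{n+2} + (5n + 3) a_n = 0.
Thus a_{n+2} = (-5n - 3) / ((n+1)(n+2)) * a_n.

Check with a_0 = 1, a_1 = 0 (apply the recurrence for n = 0, 1, 2, 3): a_0 = 1, a_1 = 0, a_2 = -3/2, a_3 = 0, a_4 = 13/8, a_5 = 0.

a_(n+2) = (-5n - 3) / ((n+1)(n+2)) * a_n; check: a_0 = 1, a_1 = 0, a_2 = -3/2, a_3 = 0, a_4 = 13/8, a_5 = 0


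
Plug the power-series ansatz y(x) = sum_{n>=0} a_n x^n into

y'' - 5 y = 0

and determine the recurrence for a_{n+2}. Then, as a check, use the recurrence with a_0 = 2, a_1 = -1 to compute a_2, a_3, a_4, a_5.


Substitute y = sum_n a_n x^n into y'' + (const) y = 0.
y''(x) = sum_{n>=0} (n+2)(n+1) a_{n+2} x^n.
The ODE becomes sum_n [(n+2)(n+1) a_{n+2} - 5 a_n] x^n = 0.
Setting each coefficient to zero gives the recurrence:
  (n+2)(n+1) a_{n+2} - 5 a_n = 0,
  a_{n+2} = 5 / ((n+1)(n+2)) a_n.

Check with a_0 = 2, a_1 = -1 (apply the recurrence for n = 0, 1, 2, 3): a_0 = 2, a_1 = -1, a_2 = 5, a_3 = -5/6, a_4 = 25/12, a_5 = -5/24.

a_{n+2} = 5/((n+1)(n+2)) * a_n; check: a_0 = 2, a_1 = -1, a_2 = 5, a_3 = -5/6, a_4 = 25/12, a_5 = -5/24


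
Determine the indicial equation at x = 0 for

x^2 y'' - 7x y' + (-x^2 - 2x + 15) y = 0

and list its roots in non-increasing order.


Divide by x^2 to reach normal form y'' + P_1(x) y' + P_2(x) y = 0 with P_1(x) = -7/x and P_2(x) = -1 - 2/x + 15/x^2.
x = 0 is a singular point because the y'-coefficient -7/x has a pole at x = 0 and the y-coefficient -1 - 2/x + 15/x^2 has a pole at x = 0.
It is a regular singular point because x P_1(x) = p(x) = -7 and x^2 P_2(x) = q(x) = -x^2 - 2x + 15 are polynomials, hence analytic at x = 0.
p(0) = -7,  q(0) = 15.
Indicial equation: r(r-1) + p(0) r + q(0) = 0, i.e. r^2 + (p(0) - 1) r + q(0) = 0, i.e. r^2 - 8 r + 15 = 0.
Discriminant: (-8)^2 - 4(15) = 4, so r = (8 ± 2)/2.
Solving: r_1 = 5, r_2 = 3.

indicial: r^2 - 8 r + 15 = 0; roots r_1 = 5, r_2 = 3
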